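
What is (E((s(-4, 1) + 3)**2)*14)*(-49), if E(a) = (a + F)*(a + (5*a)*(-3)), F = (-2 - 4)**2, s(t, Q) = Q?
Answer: 7990528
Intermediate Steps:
F = 36 (F = (-6)**2 = 36)
E(a) = -14*a*(36 + a) (E(a) = (a + 36)*(a + (5*a)*(-3)) = (36 + a)*(a - 15*a) = (36 + a)*(-14*a) = -14*a*(36 + a))
(E((s(-4, 1) + 3)**2)*14)*(-49) = (-14*(1 + 3)**2*(36 + (1 + 3)**2)*14)*(-49) = (-14*4**2*(36 + 4**2)*14)*(-49) = (-14*16*(36 + 16)*14)*(-49) = (-14*16*52*14)*(-49) = -11648*14*(-49) = -163072*(-49) = 7990528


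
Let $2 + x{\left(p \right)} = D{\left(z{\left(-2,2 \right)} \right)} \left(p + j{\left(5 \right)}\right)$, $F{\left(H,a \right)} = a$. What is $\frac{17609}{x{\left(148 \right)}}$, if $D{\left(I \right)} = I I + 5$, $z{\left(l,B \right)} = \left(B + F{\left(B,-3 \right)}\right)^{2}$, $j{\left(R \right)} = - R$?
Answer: $\frac{17609}{856} \approx 20.571$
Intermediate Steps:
$z{\left(l,B \right)} = \left(-3 + B\right)^{2}$ ($z{\left(l,B \right)} = \left(B - 3\right)^{2} = \left(-3 + B\right)^{2}$)
$D{\left(I \right)} = 5 + I^{2}$ ($D{\left(I \right)} = I^{2} + 5 = 5 + I^{2}$)
$x{\left(p \right)} = -32 + 6 p$ ($x{\left(p \right)} = -2 + \left(5 + \left(\left(-3 + 2\right)^{2}\right)^{2}\right) \left(p - 5\right) = -2 + \left(5 + \left(\left(-1\right)^{2}\right)^{2}\right) \left(p - 5\right) = -2 + \left(5 + 1^{2}\right) \left(-5 + p\right) = -2 + \left(5 + 1\right) \left(-5 + p\right) = -2 + 6 \left(-5 + p\right) = -2 + \left(-30 + 6 p\right) = -32 + 6 p$)
$\frac{17609}{x{\left(148 \right)}} = \frac{17609}{-32 + 6 \cdot 148} = \frac{17609}{-32 + 888} = \frac{17609}{856}$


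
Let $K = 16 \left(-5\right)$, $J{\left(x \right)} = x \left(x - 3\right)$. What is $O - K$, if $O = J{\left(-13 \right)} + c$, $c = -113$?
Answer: $175$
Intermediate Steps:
$J{\left(x \right)} = x \left(-3 + x\right)$
$O = 95$ ($O = - 13 \left(-3 - 13\right) - 113 = \left(-13\right) \left(-16\right) - 113 = 208 - 113 = 95$)
$K = -80$
$O - K = 95 - -80 = 95 + 80 = 175$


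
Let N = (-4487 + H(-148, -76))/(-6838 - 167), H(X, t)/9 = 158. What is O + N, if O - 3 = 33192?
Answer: 46506808/1401 ≈ 33195.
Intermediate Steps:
O = 33195 (O = 3 + 33192 = 33195)
H(X, t) = 1422 (H(X, t) = 9*158 = 1422)
N = 613/1401 (N = (-4487 + 1422)/(-6838 - 167) = -3065/(-7005) = -3065*(-1/7005) = 613/1401 ≈ 0.43754)
O + N = 33195 + 613/1401 = 46506808/1401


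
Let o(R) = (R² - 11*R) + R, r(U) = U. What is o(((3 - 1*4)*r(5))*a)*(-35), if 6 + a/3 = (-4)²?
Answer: -840000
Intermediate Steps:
a = 30 (a = -18 + 3*(-4)² = -18 + 3*16 = -18 + 48 = 30)
o(R) = R² - 10*R
o(((3 - 1*4)*r(5))*a)*(-35) = ((((3 - 1*4)*5)*30)*(-10 + ((3 - 1*4)*5)*30))*(-35) = ((((3 - 4)*5)*30)*(-10 + ((3 - 4)*5)*30))*(-35) = ((-1*5*30)*(-10 - 1*5*30))*(-35) = ((-5*30)*(-10 - 5*30))*(-35) = -150*(-10 - 150)*(-35) = -150*(-160)*(-35) = 24000*(-35) = -840000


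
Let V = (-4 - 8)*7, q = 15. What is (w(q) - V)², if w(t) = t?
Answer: 9801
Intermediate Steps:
V = -84 (V = -12*7 = -84)
(w(q) - V)² = (15 - 1*(-84))² = (15 + 84)² = 99² = 9801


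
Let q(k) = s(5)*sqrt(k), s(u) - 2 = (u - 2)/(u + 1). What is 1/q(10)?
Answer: sqrt(10)/25 ≈ 0.12649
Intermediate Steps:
s(u) = 2 + (-2 + u)/(1 + u) (s(u) = 2 + (u - 2)/(u + 1) = 2 + (-2 + u)/(1 + u))
q(k) = 5*sqrt(k)/2 (q(k) = (3*5/(1 + 5))*sqrt(k) = (3*5/6)*sqrt(k) = (3*5*(1/6))*sqrt(k) = 5*sqrt(k)/2)
1/q(10) = 1/(5*sqrt(10)/2) = sqrt(10)/25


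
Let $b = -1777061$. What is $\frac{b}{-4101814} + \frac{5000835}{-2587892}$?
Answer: $- \frac{7956826534639}{5307525818044} \approx -1.4992$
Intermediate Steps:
$\frac{b}{-4101814} + \frac{5000835}{-2587892} = - \frac{1777061}{-4101814} + \frac{5000835}{-2587892} = \left(-1777061\right) \left(- \frac{1}{4101814}\right) + 5000835 \left(- \frac{1}{2587892}\right) = \frac{1777061}{4101814} - \frac{5000835}{2587892} = - \frac{7956826534639}{5307525818044}$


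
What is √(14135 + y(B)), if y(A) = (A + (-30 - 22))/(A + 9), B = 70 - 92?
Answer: √2389777/13 ≈ 118.91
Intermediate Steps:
B = -22
y(A) = (-52 + A)/(9 + A) (y(A) = (A - 52)/(9 + A) = (-52 + A)/(9 + A))
√(14135 + y(B)) = √(14135 + (-52 - 22)/(9 - 22)) = √(14135 - 74/(-13)) = √(14135 - 1/13*(-74)) = √(14135 + 74/13) = √(183829/13) = √2389777/13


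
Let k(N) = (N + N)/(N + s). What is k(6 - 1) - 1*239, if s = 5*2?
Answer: -715/3 ≈ -238.33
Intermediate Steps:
s = 10
k(N) = 2*N/(10 + N) (k(N) = (N + N)/(N + 10) = (2*N)/(10 + N) = 2*N/(10 + N))
k(6 - 1) - 1*239 = 2*(6 - 1)/(10 + (6 - 1)) - 1*239 = 2*5/(10 + 5) - 239 = 2*5/15 - 239 = 2*5*(1/15) - 239 = ⅔ - 239 = -715/3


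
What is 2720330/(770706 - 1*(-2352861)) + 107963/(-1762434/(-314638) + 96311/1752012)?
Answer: 92953091690547775352678/4869810590216095971 ≈ 19088.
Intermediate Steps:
2720330/(770706 - 1*(-2352861)) + 107963/(-1762434/(-314638) + 96311/1752012) = 2720330/(770706 + 2352861) + 107963/(-1762434*(-1/314638) + 96311*(1/1752012)) = 2720330/3123567 + 107963/(881217/157319 + 96311/1752012) = 2720330*(1/3123567) + 107963/(1559054308813/275624775828) = 2720330/3123567 + 107963*(275624775828/1559054308813) = 2720330/3123567 + 29757277672718364/1559054308813 = 92953091690547775352678/4869810590216095971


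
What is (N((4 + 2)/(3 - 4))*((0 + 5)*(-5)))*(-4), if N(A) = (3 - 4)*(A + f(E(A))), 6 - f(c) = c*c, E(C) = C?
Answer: 3600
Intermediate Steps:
f(c) = 6 - c**2 (f(c) = 6 - c*c = 6 - c**2)
N(A) = -6 + A**2 - A (N(A) = (3 - 4)*(A + (6 - A**2)) = -(6 + A - A**2) = -6 + A**2 - A)
(N((4 + 2)/(3 - 4))*((0 + 5)*(-5)))*(-4) = ((-6 + ((4 + 2)/(3 - 4))**2 - (4 + 2)/(3 - 4))*((0 + 5)*(-5)))*(-4) = ((-6 + (6/(-1))**2 - 6/(-1))*(5*(-5)))*(-4) = ((-6 + (6*(-1))**2 - 6*(-1))*(-25))*(-4) = ((-6 + (-6)**2 - 1*(-6))*(-25))*(-4) = ((-6 + 36 + 6)*(-25))*(-4) = (36*(-25))*(-4) = -900*(-4) = 3600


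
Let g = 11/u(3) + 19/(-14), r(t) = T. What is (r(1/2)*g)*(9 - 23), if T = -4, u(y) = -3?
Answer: -844/3 ≈ -281.33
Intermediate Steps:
r(t) = -4
g = -211/42 (g = 11/(-3) + 19/(-14) = 11*(-⅓) + 19*(-1/14) = -11/3 - 19/14 = -211/42 ≈ -5.0238)
(r(1/2)*g)*(9 - 23) = (-4*(-211/42))*(9 - 23) = (422/21)*(-14) = -844/3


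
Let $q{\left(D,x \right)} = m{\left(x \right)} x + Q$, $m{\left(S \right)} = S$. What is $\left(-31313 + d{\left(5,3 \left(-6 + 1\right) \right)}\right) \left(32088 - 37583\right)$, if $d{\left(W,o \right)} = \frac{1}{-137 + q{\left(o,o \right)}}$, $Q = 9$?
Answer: $\frac{16690293200}{97} \approx 1.7206 \cdot 10^{8}$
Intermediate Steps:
$q{\left(D,x \right)} = 9 + x^{2}$ ($q{\left(D,x \right)} = x x + 9 = x^{2} + 9 = 9 + x^{2}$)
$d{\left(W,o \right)} = \frac{1}{-128 + o^{2}}$ ($d{\left(W,o \right)} = \frac{1}{-137 + \left(9 + o^{2}\right)} = \frac{1}{-128 + o^{2}}$)
$\left(-31313 + d{\left(5,3 \left(-6 + 1\right) \right)}\right) \left(32088 - 37583\right) = \left(-31313 + \frac{1}{-128 + \left(3 \left(-6 + 1\right)\right)^{2}}\right) \left(32088 - 37583\right) = \left(-31313 + \frac{1}{-128 + \left(3 \left(-5\right)\right)^{2}}\right) \left(-5495\right) = \left(-31313 + \frac{1}{-128 + \left(-15\right)^{2}}\right) \left(-5495\right) = \left(-31313 + \frac{1}{-128 + 225}\right) \left(-5495\right) = \left(-31313 + \frac{1}{97}\right) \left(-5495\right) = \left(- \frac{3037360}{97}\right) \left(-5495\right) = \frac{16690293200}{97}$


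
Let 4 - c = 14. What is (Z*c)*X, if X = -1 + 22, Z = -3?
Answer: 630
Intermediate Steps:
X = 21
c = -10 (c = 4 - 1*14 = 4 - 14 = -10)
(Z*c)*X = -3*(-10)*21 = 30*21 = 630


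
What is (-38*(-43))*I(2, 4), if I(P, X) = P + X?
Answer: 9804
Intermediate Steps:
(-38*(-43))*I(2, 4) = (-38*(-43))*(2 + 4) = 1634*6 = 9804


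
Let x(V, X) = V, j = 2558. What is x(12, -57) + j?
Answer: 2570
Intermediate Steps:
x(12, -57) + j = 12 + 2558 = 2570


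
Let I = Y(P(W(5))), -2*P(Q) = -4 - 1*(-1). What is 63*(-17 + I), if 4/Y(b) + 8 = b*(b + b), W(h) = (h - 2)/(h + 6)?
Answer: -1143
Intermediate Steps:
W(h) = (-2 + h)/(6 + h)
P(Q) = 3/2 (P(Q) = -(-4 - 1*(-1))/2 = -(-4 + 1)/2 = -1/2*(-3) = 3/2)
Y(b) = 4/(-8 + 2*b**2) (Y(b) = 4/(-8 + b*(b + b)) = 4/(-8 + b*(2*b)) = 4/(-8 + 2*b**2))
I = -8/7 (I = 2/(-4 + (3/2)**2) = 2/(-4 + 9/4) = 2/(-7/4) = 2*(-4/7) = -8/7 ≈ -1.1429)
63*(-17 + I) = 63*(-17 - 8/7) = 63*(-127/7) = -1143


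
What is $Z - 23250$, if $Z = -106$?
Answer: $-23356$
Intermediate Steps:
$Z - 23250 = -106 - 23250 = -23356$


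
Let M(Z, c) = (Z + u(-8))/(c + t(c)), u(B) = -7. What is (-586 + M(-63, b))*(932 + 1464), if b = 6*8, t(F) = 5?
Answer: -74582688/53 ≈ -1.4072e+6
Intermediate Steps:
b = 48
M(Z, c) = (-7 + Z)/(5 + c) (M(Z, c) = (Z - 7)/(c + 5) = (-7 + Z)/(5 + c))
(-586 + M(-63, b))*(932 + 1464) = (-586 + (-7 - 63)/(5 + 48))*(932 + 1464) = (-586 - 70/53)*2396 = -31128/53*2396 = -74582688/53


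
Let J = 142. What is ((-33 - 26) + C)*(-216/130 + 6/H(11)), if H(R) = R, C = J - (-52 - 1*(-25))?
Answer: -1596/13 ≈ -122.77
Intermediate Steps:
C = 169 (C = 142 - (-52 - 1*(-25)) = 142 - (-52 + 25) = 142 - 1*(-27) = 142 + 27 = 169)
((-33 - 26) + C)*(-216/130 + 6/H(11)) = ((-33 - 26) + 169)*(-216/130 + 6/11) = (-59 + 169)*(-216*1/130 + 6*(1/11)) = 110*(-108/65 + 6/11) = 110*(-798/715) = -1596/13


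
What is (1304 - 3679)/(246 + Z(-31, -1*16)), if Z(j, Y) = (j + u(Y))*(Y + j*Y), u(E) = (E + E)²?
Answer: -2375/476886 ≈ -0.0049802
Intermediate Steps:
u(E) = 4*E² (u(E) = (2*E)² = 4*E²)
Z(j, Y) = (Y + Y*j)*(j + 4*Y²) (Z(j, Y) = (j + 4*Y²)*(Y + j*Y) = (j + 4*Y²)*(Y + Y*j) = (Y + Y*j)*(j + 4*Y²))
(1304 - 3679)/(246 + Z(-31, -1*16)) = (1304 - 3679)/(246 + (-1*16)*(-31 + (-31)² + 4*(-1*16)² + 4*(-31)*(-1*16)²)) = -2375/(246 - 16*(-31 + 961 + 4*(-16)² + 4*(-31)*(-16)²)) = -2375/(246 - 16*(-31 + 961 + 4*256 + 4*(-31)*256)) = -2375/(246 - 16*(-31 + 961 + 1024 - 31744)) = -2375/(246 - 16*(-29790)) = -2375/(246 + 476640) = -2375/476886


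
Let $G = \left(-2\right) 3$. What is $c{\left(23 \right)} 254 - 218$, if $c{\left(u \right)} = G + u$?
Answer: $4100$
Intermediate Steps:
$G = -6$
$c{\left(u \right)} = -6 + u$
$c{\left(23 \right)} 254 - 218 = \left(-6 + 23\right) 254 - 218 = 17 \cdot 254 - 218 = 4318 - 218 = 4100$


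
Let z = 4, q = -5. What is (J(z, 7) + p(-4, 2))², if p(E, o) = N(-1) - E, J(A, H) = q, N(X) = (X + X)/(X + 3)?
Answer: 4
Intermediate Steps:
N(X) = 2*X/(3 + X) (N(X) = (2*X)/(3 + X) = 2*X/(3 + X))
J(A, H) = -5
p(E, o) = -1 - E (p(E, o) = 2*(-1)/(3 - 1) - E = 2*(-1)/2 - E = 2*(-1)*(½) - E = -1 - E)
(J(z, 7) + p(-4, 2))² = (-5 + (-1 - 1*(-4)))² = (-5 + (-1 + 4))² = (-5 + 3)² = (-2)² = 4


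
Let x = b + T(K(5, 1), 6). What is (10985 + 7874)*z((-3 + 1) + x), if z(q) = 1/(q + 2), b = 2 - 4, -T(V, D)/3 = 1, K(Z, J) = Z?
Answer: -18859/5 ≈ -3771.8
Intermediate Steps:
T(V, D) = -3 (T(V, D) = -3*1 = -3)
b = -2
x = -5 (x = -2 - 3 = -5)
z(q) = 1/(2 + q)
(10985 + 7874)*z((-3 + 1) + x) = (10985 + 7874)/(2 + ((-3 + 1) - 5)) = 18859/(2 + (-2 - 5)) = 18859/(2 - 7) = 18859/(-5) = 18859*(-1/5) = -18859/5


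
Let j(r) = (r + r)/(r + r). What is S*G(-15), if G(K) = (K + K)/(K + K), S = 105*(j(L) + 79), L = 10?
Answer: 8400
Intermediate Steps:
j(r) = 1 (j(r) = (2*r)/((2*r)) = (2*r)*(1/(2*r)) = 1)
S = 8400 (S = 105*(1 + 79) = 105*80 = 8400)
G(K) = 1 (G(K) = (2*K)/((2*K)) = (2*K)*(1/(2*K)) = 1)
S*G(-15) = 8400*1 = 8400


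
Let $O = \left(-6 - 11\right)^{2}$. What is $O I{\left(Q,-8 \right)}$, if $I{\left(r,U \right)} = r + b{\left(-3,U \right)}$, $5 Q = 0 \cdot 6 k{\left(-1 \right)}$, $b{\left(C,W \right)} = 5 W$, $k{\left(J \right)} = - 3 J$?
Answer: $-11560$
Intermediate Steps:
$O = 289$ ($O = \left(-6 - 11\right)^{2} = \left(-17\right)^{2} = 289$)
$Q = 0$ ($Q = \frac{0 \cdot 6 \left(\left(-3\right) \left(-1\right)\right)}{5} = \frac{0 \cdot 3}{5} = \frac{1}{5} \cdot 0 = 0$)
$I{\left(r,U \right)} = r + 5 U$
$O I{\left(Q,-8 \right)} = 289 \left(0 + 5 \left(-8\right)\right) = 289 \left(0 - 40\right) = 289 \left(-40\right) = -11560$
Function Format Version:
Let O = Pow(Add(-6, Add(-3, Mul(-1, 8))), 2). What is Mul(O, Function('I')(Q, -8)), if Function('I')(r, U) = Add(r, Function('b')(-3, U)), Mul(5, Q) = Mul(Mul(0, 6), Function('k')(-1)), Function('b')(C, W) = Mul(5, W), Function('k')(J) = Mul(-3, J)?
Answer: -11560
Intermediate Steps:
O = 289 (O = Pow(Add(-6, Add(-3, -8)), 2) = Pow(Add(-6, -11), 2) = Pow(-17, 2) = 289)
Q = 0 (Q = Mul(Rational(1, 5), Mul(Mul(0, 6), Mul(-3, -1))) = Mul(Rational(1, 5), Mul(0, 3)) = Mul(Rational(1, 5), 0) = 0)
Function('I')(r, U) = Add(r, Mul(5, U))
Mul(O, Function('I')(Q, -8)) = Mul(289, Add(0, Mul(5, -8))) = Mul(289, Add(0, -40)) = Mul(289, -40) = -11560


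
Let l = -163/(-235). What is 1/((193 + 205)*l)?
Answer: 235/64874 ≈ 0.0036224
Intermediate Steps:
l = 163/235 (l = -163*(-1/235) = 163/235 ≈ 0.69362)
1/((193 + 205)*l) = 1/((193 + 205)*(163/235)) = 1/(398*(163/235)) = 1/(64874/235) = 235/64874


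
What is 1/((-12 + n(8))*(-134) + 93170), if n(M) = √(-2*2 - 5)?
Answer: 47389/4491515444 + 201*I/4491515444 ≈ 1.0551e-5 + 4.4751e-8*I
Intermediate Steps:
n(M) = 3*I (n(M) = √(-4 - 5) = √(-9) = 3*I)
1/((-12 + n(8))*(-134) + 93170) = 1/((-12 + 3*I)*(-134) + 93170) = 1/((1608 - 402*I) + 93170) = 1/(94778 - 402*I) = (94778 + 402*I)/8983030888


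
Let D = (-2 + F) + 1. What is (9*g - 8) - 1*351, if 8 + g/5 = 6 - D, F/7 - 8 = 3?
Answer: -3869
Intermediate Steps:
F = 77 (F = 56 + 7*3 = 56 + 21 = 77)
D = 76 (D = (-2 + 77) + 1 = 75 + 1 = 76)
g = -390 (g = -40 + 5*(6 - 1*76) = -40 + 5*(6 - 76) = -40 + 5*(-70) = -40 - 350 = -390)
(9*g - 8) - 1*351 = (9*(-390) - 8) - 1*351 = (-3510 - 8) - 351 = -3518 - 351 = -3869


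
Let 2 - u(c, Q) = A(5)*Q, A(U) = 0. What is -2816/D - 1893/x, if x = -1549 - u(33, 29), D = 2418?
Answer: 34943/625053 ≈ 0.055904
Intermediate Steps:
u(c, Q) = 2 (u(c, Q) = 2 - 0*Q = 2 - 1*0 = 2 + 0 = 2)
x = -1551 (x = -1549 - 1*2 = -1549 - 2 = -1551)
-2816/D - 1893/x = -2816/2418 - 1893/(-1551) = -2816*1/2418 - 1893*(-1/1551) = -1408/1209 + 631/517 = 34943/625053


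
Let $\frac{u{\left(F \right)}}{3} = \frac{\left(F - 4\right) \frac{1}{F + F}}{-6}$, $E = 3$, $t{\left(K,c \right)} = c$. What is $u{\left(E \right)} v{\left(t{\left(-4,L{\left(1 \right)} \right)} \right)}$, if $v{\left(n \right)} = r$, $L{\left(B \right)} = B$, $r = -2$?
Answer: $- \frac{1}{6} \approx -0.16667$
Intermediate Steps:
$v{\left(n \right)} = -2$
$u{\left(F \right)} = - \frac{-4 + F}{4 F}$ ($u{\left(F \right)} = 3 \frac{\left(F - 4\right) \frac{1}{F + F}}{-6} = 3 \frac{-4 + F}{2 F} \left(- \frac{1}{6}\right) = 3 \left(- \frac{-4 + F}{12 F}\right) = - \frac{-4 + F}{4 F}$)
$u{\left(E \right)} v{\left(t{\left(-4,L{\left(1 \right)} \right)} \right)} = \frac{4 - 3}{4 \cdot 3} \left(-2\right) = \frac{1}{4} \cdot \frac{1}{3} \left(4 - 3\right) \left(-2\right) = \frac{1}{4} \cdot \frac{1}{3} \cdot 1 \left(-2\right) = \frac{1}{12} \left(-2\right) = - \frac{1}{6}$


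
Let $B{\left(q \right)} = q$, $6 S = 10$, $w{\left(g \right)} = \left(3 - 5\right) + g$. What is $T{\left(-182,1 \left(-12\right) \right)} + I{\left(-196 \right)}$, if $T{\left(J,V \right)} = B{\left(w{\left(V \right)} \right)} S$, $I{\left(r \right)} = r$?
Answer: $- \frac{658}{3} \approx -219.33$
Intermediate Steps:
$w{\left(g \right)} = -2 + g$
$S = \frac{5}{3}$ ($S = \frac{1}{6} \cdot 10 = \frac{5}{3} \approx 1.6667$)
$T{\left(J,V \right)} = - \frac{10}{3} + \frac{5 V}{3}$ ($T{\left(J,V \right)} = \left(-2 + V\right) \frac{5}{3} = - \frac{10}{3} + \frac{5 V}{3}$)
$T{\left(-182,1 \left(-12\right) \right)} + I{\left(-196 \right)} = \left(- \frac{10}{3} + \frac{5 \cdot 1 \left(-12\right)}{3}\right) - 196 = \left(- \frac{10}{3} + \frac{5}{3} \left(-12\right)\right) - 196 = \left(- \frac{10}{3} - 20\right) - 196 = - \frac{70}{3} - 196 = - \frac{658}{3}$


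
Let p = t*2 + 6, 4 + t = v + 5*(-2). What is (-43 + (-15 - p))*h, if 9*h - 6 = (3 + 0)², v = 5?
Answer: -230/3 ≈ -76.667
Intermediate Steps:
t = -9 (t = -4 + (5 + 5*(-2)) = -4 + (5 - 10) = -4 - 5 = -9)
p = -12 (p = -9*2 + 6 = -18 + 6 = -12)
h = 5/3 (h = ⅔ + (3 + 0)²/9 = ⅔ + (⅑)*3² = ⅔ + (⅑)*9 = ⅔ + 1 = 5/3 ≈ 1.6667)
(-43 + (-15 - p))*h = (-43 + (-15 - 1*(-12)))*(5/3) = (-43 + (-15 + 12))*(5/3) = (-43 - 3)*(5/3) = -46*5/3 = -230/3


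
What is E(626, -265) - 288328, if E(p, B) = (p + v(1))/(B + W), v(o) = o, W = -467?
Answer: -70352241/244 ≈ -2.8833e+5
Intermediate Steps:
E(p, B) = (1 + p)/(-467 + B) (E(p, B) = (p + 1)/(B - 467) = (1 + p)/(-467 + B))
E(626, -265) - 288328 = (1 + 626)/(-467 - 265) - 288328 = 627/(-732) - 288328 = -1/732*627 - 288328 = -209/244 - 288328 = -70352241/244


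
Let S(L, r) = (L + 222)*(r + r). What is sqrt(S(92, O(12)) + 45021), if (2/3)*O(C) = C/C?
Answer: 3*sqrt(5107) ≈ 214.39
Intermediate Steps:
O(C) = 3/2 (O(C) = 3*(C/C)/2 = (3/2)*1 = 3/2)
S(L, r) = 2*r*(222 + L) (S(L, r) = (222 + L)*(2*r) = 2*r*(222 + L))
sqrt(S(92, O(12)) + 45021) = sqrt(2*(3/2)*(222 + 92) + 45021) = sqrt(2*(3/2)*314 + 45021) = sqrt(942 + 45021) = sqrt(45963) = 3*sqrt(5107)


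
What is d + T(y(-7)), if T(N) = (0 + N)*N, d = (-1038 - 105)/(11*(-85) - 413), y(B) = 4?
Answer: 22711/1348 ≈ 16.848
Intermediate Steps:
d = 1143/1348 (d = -1143/(-935 - 413) = -1143/(-1348) = -1143*(-1/1348) = 1143/1348 ≈ 0.84792)
T(N) = N² (T(N) = N*N = N²)
d + T(y(-7)) = 1143/1348 + 4² = 1143/1348 + 16 = 22711/1348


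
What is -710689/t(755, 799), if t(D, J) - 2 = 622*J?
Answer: -710689/496980 ≈ -1.4300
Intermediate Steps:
t(D, J) = 2 + 622*J
-710689/t(755, 799) = -710689/(2 + 622*799) = -710689/(2 + 496978) = -710689/496980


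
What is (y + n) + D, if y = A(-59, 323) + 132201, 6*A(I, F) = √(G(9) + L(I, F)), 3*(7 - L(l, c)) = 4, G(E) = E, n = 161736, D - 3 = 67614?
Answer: 361554 + √33/9 ≈ 3.6155e+5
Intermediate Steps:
D = 67617 (D = 3 + 67614 = 67617)
L(l, c) = 17/3 (L(l, c) = 7 - ⅓*4 = 7 - 4/3 = 17/3)
A(I, F) = √33/9 (A(I, F) = √(9 + 17/3)/6 = √(44/3)/6 = (2*√33/3)/6 = √33/9)
y = 132201 + √33/9 (y = √33/9 + 132201 = 132201 + √33/9 ≈ 1.3220e+5)
(y + n) + D = ((132201 + √33/9) + 161736) + 67617 = (293937 + √33/9) + 67617 = 361554 + √33/9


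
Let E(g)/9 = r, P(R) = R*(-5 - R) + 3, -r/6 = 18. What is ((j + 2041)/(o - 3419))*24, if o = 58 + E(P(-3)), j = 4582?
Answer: -158952/4333 ≈ -36.684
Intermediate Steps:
r = -108 (r = -6*18 = -108)
P(R) = 3 + R*(-5 - R)
E(g) = -972 (E(g) = 9*(-108) = -972)
o = -914 (o = 58 - 972 = -914)
((j + 2041)/(o - 3419))*24 = ((4582 + 2041)/(-914 - 3419))*24 = (6623/(-4333))*24 = (6623*(-1/4333))*24 = -6623/4333*24 = -158952/4333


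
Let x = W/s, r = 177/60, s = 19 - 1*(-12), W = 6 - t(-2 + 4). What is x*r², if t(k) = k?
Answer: 3481/3100 ≈ 1.1229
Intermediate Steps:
W = 4 (W = 6 - (-2 + 4) = 6 - 1*2 = 6 - 2 = 4)
s = 31 (s = 19 + 12 = 31)
r = 59/20 (r = 177*(1/60) = 59/20 ≈ 2.9500)
x = 4/31 ≈ 0.12903
x*r² = 4*(59/20)²/31 = (4/31)*(3481/400) = 3481/3100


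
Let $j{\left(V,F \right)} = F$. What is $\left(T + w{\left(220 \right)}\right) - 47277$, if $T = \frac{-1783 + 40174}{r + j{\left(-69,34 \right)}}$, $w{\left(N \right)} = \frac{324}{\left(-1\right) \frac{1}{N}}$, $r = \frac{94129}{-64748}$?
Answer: $- \frac{1295025033}{11033} \approx -1.1738 \cdot 10^{5}$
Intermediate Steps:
$r = - \frac{94129}{64748}$ ($r = 94129 \left(- \frac{1}{64748}\right) = - \frac{94129}{64748} \approx -1.4538$)
$w{\left(N \right)} = - 324 N$ ($w{\left(N \right)} = 324 \left(- N\right) = - 324 N$)
$T = \frac{13014348}{11033}$ ($T = \frac{-1783 + 40174}{- \frac{94129}{64748} + 34} = \frac{38391}{\frac{2107303}{64748}} = 38391 \cdot \frac{64748}{2107303} = \frac{13014348}{11033} \approx 1179.6$)
$\left(T + w{\left(220 \right)}\right) - 47277 = \left(\frac{13014348}{11033} - 71280\right) - 47277 = - \frac{773417892}{11033} - 47277 = - \frac{1295025033}{11033}$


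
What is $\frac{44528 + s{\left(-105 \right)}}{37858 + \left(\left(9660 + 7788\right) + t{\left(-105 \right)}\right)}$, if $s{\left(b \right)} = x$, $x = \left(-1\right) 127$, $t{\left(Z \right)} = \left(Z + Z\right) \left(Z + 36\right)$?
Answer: $\frac{44401}{69796} \approx 0.63615$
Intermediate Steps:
$t{\left(Z \right)} = 2 Z \left(36 + Z\right)$
$x = -127$
$s{\left(b \right)} = -127$
$\frac{44528 + s{\left(-105 \right)}}{37858 + \left(\left(9660 + 7788\right) + t{\left(-105 \right)}\right)} = \frac{44528 - 127}{37858 + \left(\left(9660 + 7788\right) + 2 \left(-105\right) \left(36 - 105\right)\right)} = \frac{44401}{37858 + \left(17448 + 2 \left(-105\right) \left(-69\right)\right)} = \frac{44401}{37858 + \left(17448 + 14490\right)} = \frac{44401}{37858 + 31938} = \frac{44401}{69796}$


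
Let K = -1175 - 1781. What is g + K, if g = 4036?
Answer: 1080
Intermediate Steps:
K = -2956
g + K = 4036 - 2956 = 1080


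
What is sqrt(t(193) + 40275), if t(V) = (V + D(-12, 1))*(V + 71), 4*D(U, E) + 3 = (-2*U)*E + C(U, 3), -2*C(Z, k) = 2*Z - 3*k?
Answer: sqrt(93702) ≈ 306.11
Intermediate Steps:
C(Z, k) = -Z + 3*k/2 (C(Z, k) = -(2*Z - 3*k)/2 = -(-3*k + 2*Z)/2 = -Z + 3*k/2)
D(U, E) = 3/8 - U/4 - E*U/2 (D(U, E) = -3/4 + ((-2*U)*E + (-U + (3/2)*3))/4 = -3/4 + (-2*E*U + (-U + 9/2))/4 = -3/4 + (-2*E*U + (9/2 - U))/4 = -3/4 + (9/2 - U - 2*E*U)/4 = -3/4 + (9/8 - U/4 - E*U/2) = 3/8 - U/4 - E*U/2)
t(V) = (71 + V)*(75/8 + V) (t(V) = (V + (3/8 - 1/4*(-12) - 1/2*1*(-12)))*(V + 71) = (V + (3/8 + 3 + 6))*(71 + V) = (V + 75/8)*(71 + V) = (75/8 + V)*(71 + V) = (71 + V)*(75/8 + V))
sqrt(t(193) + 40275) = sqrt((5325/8 + 193**2 + (643/8)*193) + 40275) = sqrt((5325/8 + 37249 + 124099/8) + 40275) = sqrt(53427 + 40275) = sqrt(93702)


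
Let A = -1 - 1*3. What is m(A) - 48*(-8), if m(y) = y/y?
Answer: 385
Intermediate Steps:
A = -4 (A = -1 - 3 = -4)
m(y) = 1
m(A) - 48*(-8) = 1 - 48*(-8) = 1 + 384 = 385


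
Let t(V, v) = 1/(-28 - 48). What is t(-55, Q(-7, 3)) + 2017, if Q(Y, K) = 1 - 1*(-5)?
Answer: 153291/76 ≈ 2017.0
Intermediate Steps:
Q(Y, K) = 6 (Q(Y, K) = 1 + 5 = 6)
t(V, v) = -1/76 (t(V, v) = 1/(-76) = -1/76)
t(-55, Q(-7, 3)) + 2017 = -1/76 + 2017 = 153291/76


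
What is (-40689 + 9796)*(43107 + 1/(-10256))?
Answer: -13657961844163/10256 ≈ -1.3317e+9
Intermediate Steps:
(-40689 + 9796)*(43107 + 1/(-10256)) = -30893*(43107 - 1/10256) = -30893*442105391/10256 = -13657961844163/10256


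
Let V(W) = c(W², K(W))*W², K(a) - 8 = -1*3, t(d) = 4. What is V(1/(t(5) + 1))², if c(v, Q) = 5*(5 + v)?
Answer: 15876/15625 ≈ 1.0161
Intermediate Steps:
K(a) = 5 (K(a) = 8 - 1*3 = 8 - 3 = 5)
c(v, Q) = 25 + 5*v
V(W) = W²*(25 + 5*W²) (V(W) = (25 + 5*W²)*W² = W²*(25 + 5*W²))
V(1/(t(5) + 1))² = (5*(1/(4 + 1))²*(5 + (1/(4 + 1))²))² = (5*(1/5)²*(5 + (1/5)²))² = (5*(⅕)²*(5 + (⅕)²))² = (5*(1/25)*(5 + 1/25))² = (5*(1/25)*(126/25))² = (126/125)² = 15876/15625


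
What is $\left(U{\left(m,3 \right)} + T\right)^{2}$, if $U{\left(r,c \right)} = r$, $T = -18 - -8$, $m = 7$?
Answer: $9$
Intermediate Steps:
$T = -10$ ($T = -18 + 8 = -10$)
$\left(U{\left(m,3 \right)} + T\right)^{2} = \left(7 - 10\right)^{2} = \left(-3\right)^{2} = 9$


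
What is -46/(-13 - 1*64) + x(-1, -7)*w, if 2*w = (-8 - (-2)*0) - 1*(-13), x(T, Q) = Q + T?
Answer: -1494/77 ≈ -19.403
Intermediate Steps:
w = 5/2 (w = ((-8 - (-2)*0) - 1*(-13))/2 = ((-8 - 1*0) + 13)/2 = ((-8 + 0) + 13)/2 = (-8 + 13)/2 = (1/2)*5 = 5/2 ≈ 2.5000)
-46/(-13 - 1*64) + x(-1, -7)*w = -46/(-13 - 1*64) + (-7 - 1)*(5/2) = -46/(-13 - 64) - 8*5/2 = -46/(-77) - 20 = -46*(-1/77) - 20 = 46/77 - 20 = -1494/77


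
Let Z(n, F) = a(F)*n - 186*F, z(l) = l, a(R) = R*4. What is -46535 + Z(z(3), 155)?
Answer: -73505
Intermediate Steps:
a(R) = 4*R
Z(n, F) = -186*F + 4*F*n (Z(n, F) = (4*F)*n - 186*F = 4*F*n - 186*F = -186*F + 4*F*n)
-46535 + Z(z(3), 155) = -46535 + 2*155*(-93 + 2*3) = -46535 + 2*155*(-93 + 6) = -46535 + 2*155*(-87) = -46535 - 26970 = -73505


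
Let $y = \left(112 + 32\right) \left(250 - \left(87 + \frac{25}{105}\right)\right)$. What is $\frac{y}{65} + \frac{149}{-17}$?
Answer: $\frac{2721293}{7735} \approx 351.82$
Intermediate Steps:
$y = \frac{164064}{7}$ ($y = 144 \left(250 - \left(87 + 25 \cdot \frac{1}{105}\right)\right) = 144 \left(250 - \frac{1832}{21}\right) = 144 \cdot \frac{3418}{21} = \frac{164064}{7} \approx 23438.0$)
$\frac{y}{65} + \frac{149}{-17} = \frac{164064}{7 \cdot 65} + \frac{149}{-17} = \frac{164064}{7} \cdot \frac{1}{65} + 149 \left(- \frac{1}{17}\right) = \frac{164064}{455} - \frac{149}{17} = \frac{2721293}{7735}$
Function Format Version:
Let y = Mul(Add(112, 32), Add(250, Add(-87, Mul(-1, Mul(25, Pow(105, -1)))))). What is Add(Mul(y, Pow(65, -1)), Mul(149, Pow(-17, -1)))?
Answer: Rational(2721293, 7735) ≈ 351.82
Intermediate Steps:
y = Rational(164064, 7) (y = Mul(144, Add(250, Add(-87, Mul(-1, Mul(25, Rational(1, 105)))))) = Mul(144, Add(250, Add(-87, Mul(-1, Rational(5, 21))))) = Mul(144, Add(250, Add(-87, Rational(-5, 21)))) = Mul(144, Add(250, Rational(-1832, 21))) = Mul(144, Rational(3418, 21)) = Rational(164064, 7) ≈ 23438.)
Add(Mul(y, Pow(65, -1)), Mul(149, Pow(-17, -1))) = Add(Mul(Rational(164064, 7), Pow(65, -1)), Mul(149, Pow(-17, -1))) = Add(Mul(Rational(164064, 7), Rational(1, 65)), Mul(149, Rational(-1, 17))) = Add(Rational(164064, 455), Rational(-149, 17)) = Rational(2721293, 7735)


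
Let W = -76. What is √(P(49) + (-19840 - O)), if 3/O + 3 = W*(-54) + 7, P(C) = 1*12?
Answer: I*√83652669529/2054 ≈ 140.81*I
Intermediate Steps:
P(C) = 12
O = 3/4108 (O = 3/(-3 + (-76*(-54) + 7)) = 3/(-3 + (4104 + 7)) = 3/(-3 + 4111) = 3/4108 ≈ 0.00073028)
√(P(49) + (-19840 - O)) = √(12 + (-19840 - 1*3/4108)) = √(12 + (-19840 - 3/4108)) = √(12 - 81502723/4108) = √(-81453427/4108) = I*√83652669529/2054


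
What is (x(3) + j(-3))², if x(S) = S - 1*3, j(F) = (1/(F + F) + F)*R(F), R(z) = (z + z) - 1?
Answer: 17689/36 ≈ 491.36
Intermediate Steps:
R(z) = -1 + 2*z (R(z) = 2*z - 1 = -1 + 2*z)
j(F) = (-1 + 2*F)*(F + 1/(2*F)) (j(F) = (1/(F + F) + F)*(-1 + 2*F) = (1/(2*F) + F)*(-1 + 2*F) = (F + 1/(2*F))*(-1 + 2*F) = (-1 + 2*F)*(F + 1/(2*F)))
x(S) = -3 + S (x(S) = S - 3 = -3 + S)
(x(3) + j(-3))² = ((-3 + 3) + (1 - 1*(-3) + 2*(-3)² - ½/(-3)))² = (0 + (1 + 3 + 2*9 - ½*(-⅓)))² = (0 + (1 + 3 + 18 + ⅙))² = (0 + 133/6)² = (133/6)² = 17689/36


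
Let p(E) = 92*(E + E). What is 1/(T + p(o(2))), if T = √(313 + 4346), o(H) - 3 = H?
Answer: 920/841741 - √4659/841741 ≈ 0.0010119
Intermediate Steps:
o(H) = 3 + H
p(E) = 184*E (p(E) = 92*(2*E) = 184*E)
T = √4659 ≈ 68.257
1/(T + p(o(2))) = 1/(√4659 + 184*(3 + 2)) = 1/(√4659 + 184*5) = 1/(√4659 + 920) = 1/(920 + √4659)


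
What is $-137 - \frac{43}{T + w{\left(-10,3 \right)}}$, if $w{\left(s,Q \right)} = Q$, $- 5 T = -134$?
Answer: $- \frac{20628}{149} \approx -138.44$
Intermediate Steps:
$T = \frac{134}{5}$ ($T = \left(- \frac{1}{5}\right) \left(-134\right) = \frac{134}{5} \approx 26.8$)
$-137 - \frac{43}{T + w{\left(-10,3 \right)}} = -137 - \frac{43}{\frac{134}{5} + 3} = -137 - \frac{43}{\frac{149}{5}} = -137 - \frac{215}{149} = - \frac{20628}{149}$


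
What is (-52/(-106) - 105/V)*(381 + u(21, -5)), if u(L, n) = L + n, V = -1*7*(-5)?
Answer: -52801/53 ≈ -996.25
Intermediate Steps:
V = 35 (V = -7*(-5) = 35)
(-52/(-106) - 105/V)*(381 + u(21, -5)) = (-52/(-106) - 105/35)*(381 + (21 - 5)) = (-52*(-1/106) - 105*1/35)*(381 + 16) = (26/53 - 3)*397 = -133/53*397 = -52801/53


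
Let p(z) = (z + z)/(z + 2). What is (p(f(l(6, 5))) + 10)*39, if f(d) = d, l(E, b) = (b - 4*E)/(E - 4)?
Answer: 2444/5 ≈ 488.80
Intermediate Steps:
l(E, b) = (b - 4*E)/(-4 + E)
p(z) = 2*z/(2 + z) (p(z) = (2*z)/(2 + z) = 2*z/(2 + z))
(p(f(l(6, 5))) + 10)*39 = (2*((5 - 4*6)/(-4 + 6))/(2 + (5 - 4*6)/(-4 + 6)) + 10)*39 = (2*((5 - 24)/2)/(2 + (5 - 24)/2) + 10)*39 = (2*((1/2)*(-19))/(2 + (1/2)*(-19)) + 10)*39 = (2*(-19/2)/(2 - 19/2) + 10)*39 = (2*(-19/2)/(-15/2) + 10)*39 = (2*(-19/2)*(-2/15) + 10)*39 = (38/15 + 10)*39 = (188/15)*39 = 2444/5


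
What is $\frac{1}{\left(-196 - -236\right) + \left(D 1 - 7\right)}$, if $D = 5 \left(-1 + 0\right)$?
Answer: $\frac{1}{28} \approx 0.035714$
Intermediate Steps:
$D = -5$ ($D = 5 \left(-1\right) = -5$)
$\frac{1}{\left(-196 - -236\right) + \left(D 1 - 7\right)} = \frac{1}{\left(-196 - -236\right) - 12} = \frac{1}{\left(-196 + 236\right) - 12} = \frac{1}{40 - 12} = \frac{1}{28}$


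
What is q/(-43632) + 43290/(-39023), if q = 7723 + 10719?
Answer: -1304245723/851325768 ≈ -1.5320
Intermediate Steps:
q = 18442
q/(-43632) + 43290/(-39023) = 18442/(-43632) + 43290/(-39023) = 18442*(-1/43632) + 43290*(-1/39023) = -9221/21816 - 43290/39023 = -1304245723/851325768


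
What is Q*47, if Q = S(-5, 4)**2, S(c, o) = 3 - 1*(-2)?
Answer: 1175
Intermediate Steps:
S(c, o) = 5 (S(c, o) = 3 + 2 = 5)
Q = 25 (Q = 5**2 = 25)
Q*47 = 25*47 = 1175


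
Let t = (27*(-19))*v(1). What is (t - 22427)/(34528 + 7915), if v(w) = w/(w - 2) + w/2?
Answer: -44341/84886 ≈ -0.52236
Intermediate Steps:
v(w) = w/2 + w/(-2 + w) (v(w) = w/(-2 + w) + w*(½) = w/(-2 + w) + w/2 = w/2 + w/(-2 + w))
t = 513/2 (t = (27*(-19))*((½)*1²/(-2 + 1)) = -513/(2*(-1)) = -513*(-1)/2 = -513*(-½) = 513/2 ≈ 256.50)
(t - 22427)/(34528 + 7915) = (513/2 - 22427)/(34528 + 7915) = -44341/2/42443 = -44341/2*1/42443 = -44341/84886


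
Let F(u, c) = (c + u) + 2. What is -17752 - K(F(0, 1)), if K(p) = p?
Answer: -17755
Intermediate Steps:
F(u, c) = 2 + c + u
-17752 - K(F(0, 1)) = -17752 - (2 + 1 + 0) = -17752 - 1*3 = -17752 - 3 = -17755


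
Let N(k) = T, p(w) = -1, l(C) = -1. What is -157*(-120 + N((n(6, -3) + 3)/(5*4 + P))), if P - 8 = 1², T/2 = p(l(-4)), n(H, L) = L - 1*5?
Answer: 19154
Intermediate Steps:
n(H, L) = -5 + L (n(H, L) = L - 5 = -5 + L)
T = -2 (T = 2*(-1) = -2)
P = 9 (P = 8 + 1² = 8 + 1 = 9)
N(k) = -2
-157*(-120 + N((n(6, -3) + 3)/(5*4 + P))) = -157*(-120 - 2) = -157*(-122) = 19154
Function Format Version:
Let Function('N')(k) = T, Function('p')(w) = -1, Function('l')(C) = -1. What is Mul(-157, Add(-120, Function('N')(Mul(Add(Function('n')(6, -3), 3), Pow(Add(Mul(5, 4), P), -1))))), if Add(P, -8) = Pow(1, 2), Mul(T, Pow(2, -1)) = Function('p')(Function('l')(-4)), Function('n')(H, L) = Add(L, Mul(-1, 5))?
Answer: 19154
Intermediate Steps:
Function('n')(H, L) = Add(-5, L) (Function('n')(H, L) = Add(L, -5) = Add(-5, L))
T = -2 (T = Mul(2, -1) = -2)
P = 9 (P = Add(8, Pow(1, 2)) = Add(8, 1) = 9)
Function('N')(k) = -2
Mul(-157, Add(-120, Function('N')(Mul(Add(Function('n')(6, -3), 3), Pow(Add(Mul(5, 4), P), -1))))) = Mul(-157, Add(-120, -2)) = Mul(-157, -122) = 19154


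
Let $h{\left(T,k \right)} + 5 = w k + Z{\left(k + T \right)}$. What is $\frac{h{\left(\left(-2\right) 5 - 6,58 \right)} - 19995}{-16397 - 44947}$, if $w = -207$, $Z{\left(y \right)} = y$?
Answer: $\frac{7991}{15336} \approx 0.52106$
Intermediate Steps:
$h{\left(T,k \right)} = -5 + T - 206 k$ ($h{\left(T,k \right)} = -5 + \left(- 207 k + \left(k + T\right)\right) = -5 + \left(- 207 k + \left(T + k\right)\right) = -5 + \left(T - 206 k\right) = -5 + T - 206 k$)
$\frac{h{\left(\left(-2\right) 5 - 6,58 \right)} - 19995}{-16397 - 44947} = \frac{\left(-5 - 16 - 11948\right) - 19995}{-16397 - 44947} = \frac{\left(-5 - 16 - 11948\right) - 19995}{-61344} = \left(\left(-5 - 16 - 11948\right) - 19995\right) \left(- \frac{1}{61344}\right) = \left(-11969 - 19995\right) \left(- \frac{1}{61344}\right) = \left(-31964\right) \left(- \frac{1}{61344}\right) = \frac{7991}{15336}$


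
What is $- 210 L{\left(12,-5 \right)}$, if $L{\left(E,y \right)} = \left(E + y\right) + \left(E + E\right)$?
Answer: $-6510$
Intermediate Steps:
$L{\left(E,y \right)} = y + 3 E$ ($L{\left(E,y \right)} = \left(E + y\right) + 2 E = y + 3 E$)
$- 210 L{\left(12,-5 \right)} = - 210 \left(-5 + 3 \cdot 12\right) = - 210 \left(-5 + 36\right) = \left(-210\right) 31 = -6510$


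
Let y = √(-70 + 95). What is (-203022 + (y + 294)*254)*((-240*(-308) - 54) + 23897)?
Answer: -12423330988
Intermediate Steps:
y = 5 (y = √25 = 5)
(-203022 + (y + 294)*254)*((-240*(-308) - 54) + 23897) = (-203022 + (5 + 294)*254)*((-240*(-308) - 54) + 23897) = (-203022 + 299*254)*((73920 - 54) + 23897) = (-203022 + 75946)*(73866 + 23897) = -127076*97763 = -12423330988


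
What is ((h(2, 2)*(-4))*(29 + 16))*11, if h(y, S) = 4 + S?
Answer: -11880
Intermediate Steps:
((h(2, 2)*(-4))*(29 + 16))*11 = (((4 + 2)*(-4))*(29 + 16))*11 = ((6*(-4))*45)*11 = -24*45*11 = -1080*11 = -11880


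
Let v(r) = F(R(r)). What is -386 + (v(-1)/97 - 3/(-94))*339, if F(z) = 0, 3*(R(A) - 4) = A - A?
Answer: -35267/94 ≈ -375.18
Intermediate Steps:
R(A) = 4 (R(A) = 4 + (A - A)/3 = 4 + (⅓)*0 = 4 + 0 = 4)
v(r) = 0
-386 + (v(-1)/97 - 3/(-94))*339 = -386 + (0/97 - 3/(-94))*339 = -386 + (0*(1/97) - 3*(-1/94))*339 = -386 + (0 + 3/94)*339 = -386 + (3/94)*339 = -386 + 1017/94 = -35267/94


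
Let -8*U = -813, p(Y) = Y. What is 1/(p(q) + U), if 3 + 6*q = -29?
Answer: 24/2311 ≈ 0.010385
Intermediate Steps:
q = -16/3 (q = -1/2 + (1/6)*(-29) = -1/2 - 29/6 = -16/3 ≈ -5.3333)
U = 813/8 (U = -1/8*(-813) = 813/8 ≈ 101.63)
1/(p(q) + U) = 1/(-16/3 + 813/8) = 1/(2311/24) = 24/2311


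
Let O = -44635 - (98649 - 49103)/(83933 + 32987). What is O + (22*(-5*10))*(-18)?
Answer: -1451878873/58460 ≈ -24835.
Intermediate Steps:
O = -2609386873/58460 (O = -44635 - 49546/116920 = -44635 - 1*24773/58460 = -44635 - 24773/58460 = -2609386873/58460 ≈ -44635.)
O + (22*(-5*10))*(-18) = -2609386873/58460 + (22*(-5*10))*(-18) = -2609386873/58460 + (22*(-50))*(-18) = -2609386873/58460 - 1100*(-18) = -2609386873/58460 + 19800 = -1451878873/58460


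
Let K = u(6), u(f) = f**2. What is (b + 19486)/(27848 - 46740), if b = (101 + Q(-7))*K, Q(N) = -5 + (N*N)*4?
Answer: -14999/9446 ≈ -1.5879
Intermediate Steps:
K = 36 (K = 6**2 = 36)
Q(N) = -5 + 4*N**2 (Q(N) = -5 + N**2*4 = -5 + 4*N**2)
b = 10512 (b = (101 + (-5 + 4*(-7)**2))*36 = (101 + (-5 + 4*49))*36 = (101 + (-5 + 196))*36 = (101 + 191)*36 = 292*36 = 10512)
(b + 19486)/(27848 - 46740) = (10512 + 19486)/(27848 - 46740) = 29998/(-18892) = 29998*(-1/18892) = -14999/9446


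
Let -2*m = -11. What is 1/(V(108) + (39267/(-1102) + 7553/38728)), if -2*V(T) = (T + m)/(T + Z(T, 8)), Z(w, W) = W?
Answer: -1471664/52872007 ≈ -0.027834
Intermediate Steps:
m = 11/2 (m = -½*(-11) = 11/2 ≈ 5.5000)
V(T) = -(11/2 + T)/(2*(8 + T)) (V(T) = -(T + 11/2)/(2*(T + 8)) = -(11/2 + T)/(2*(8 + T)))
1/(V(108) + (39267/(-1102) + 7553/38728)) = 1/((-11 - 2*108)/(4*(8 + 108)) + (39267/(-1102) + 7553/38728)) = 1/((¼)*(-11 - 216)/116 + (39267*(-1/1102) + 7553*(1/38728))) = 1/((¼)*(1/116)*(-227) + (-39267/1102 + 7553/38728)) = 1/(-227/464 - 756204485/21339128) = 1/(-52872007/1471664) = -1471664/52872007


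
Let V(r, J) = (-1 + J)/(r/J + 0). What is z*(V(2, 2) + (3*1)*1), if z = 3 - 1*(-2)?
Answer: 20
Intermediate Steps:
V(r, J) = J*(-1 + J)/r (V(r, J) = (-1 + J)/((r/J)) = (-1 + J)*(J/r) = J*(-1 + J)/r)
z = 5 (z = 3 + 2 = 5)
z*(V(2, 2) + (3*1)*1) = 5*(2*(-1 + 2)/2 + (3*1)*1) = 5*(2*(½)*1 + 3*1) = 5*(1 + 3) = 5*4 = 20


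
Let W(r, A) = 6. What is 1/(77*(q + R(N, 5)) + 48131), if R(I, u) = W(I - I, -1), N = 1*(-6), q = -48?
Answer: 1/44897 ≈ 2.2273e-5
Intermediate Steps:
N = -6
R(I, u) = 6
1/(77*(q + R(N, 5)) + 48131) = 1/(77*(-48 + 6) + 48131) = 1/(77*(-42) + 48131) = 1/(-3234 + 48131) = 1/44897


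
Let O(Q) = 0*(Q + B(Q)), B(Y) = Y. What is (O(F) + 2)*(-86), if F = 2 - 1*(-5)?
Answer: -172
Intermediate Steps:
F = 7 (F = 2 + 5 = 7)
O(Q) = 0 (O(Q) = 0*(Q + Q) = 0*(2*Q) = 0)
(O(F) + 2)*(-86) = (0 + 2)*(-86) = 2*(-86) = -172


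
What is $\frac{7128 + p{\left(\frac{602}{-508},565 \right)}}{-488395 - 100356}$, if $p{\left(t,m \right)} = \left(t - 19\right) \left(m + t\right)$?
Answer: $\frac{274362495}{37983859516} \approx 0.0072231$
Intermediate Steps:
$p{\left(t,m \right)} = \left(-19 + t\right) \left(m + t\right)$
$\frac{7128 + p{\left(\frac{602}{-508},565 \right)}}{-488395 - 100356} = \frac{7128 + \left(\left(\frac{602}{-508}\right)^{2} - 10735 - 19 \frac{602}{-508} + 565 \frac{602}{-508}\right)}{-488395 - 100356} = \frac{7128 + \left(\left(602 \left(- \frac{1}{508}\right)\right)^{2} - 10735 - 19 \cdot 602 \left(- \frac{1}{508}\right) + 565 \cdot 602 \left(- \frac{1}{508}\right)\right)}{-588751} = \left(7128 + \left(\left(- \frac{301}{254}\right)^{2} - 10735 - - \frac{5719}{254} + 565 \left(- \frac{301}{254}\right)\right)\right) \left(- \frac{1}{588751}\right) = \left(7128 + \left(\frac{90601}{64516} - 10735 + \frac{5719}{254} - \frac{170065}{254}\right)\right) \left(- \frac{1}{588751}\right) = \left(7128 - \frac{734232543}{64516}\right) \left(- \frac{1}{588751}\right) = \left(- \frac{274362495}{64516}\right) \left(- \frac{1}{588751}\right) = \frac{274362495}{37983859516}$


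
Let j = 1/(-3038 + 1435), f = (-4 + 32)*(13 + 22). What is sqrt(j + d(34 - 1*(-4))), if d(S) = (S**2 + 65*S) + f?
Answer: sqrt(12575664843)/1603 ≈ 69.957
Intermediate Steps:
f = 980 (f = 28*35 = 980)
j = -1/1603 (j = 1/(-1603) = -1/1603 ≈ -0.00062383)
d(S) = 980 + S**2 + 65*S (d(S) = (S**2 + 65*S) + 980 = 980 + S**2 + 65*S)
sqrt(j + d(34 - 1*(-4))) = sqrt(-1/1603 + (980 + (34 - 1*(-4))**2 + 65*(34 - 1*(-4)))) = sqrt(-1/1603 + (980 + (34 + 4)**2 + 65*(34 + 4))) = sqrt(-1/1603 + (980 + 38**2 + 65*38)) = sqrt(-1/1603 + (980 + 1444 + 2470)) = sqrt(-1/1603 + 4894) = sqrt(7845081/1603) = sqrt(12575664843)/1603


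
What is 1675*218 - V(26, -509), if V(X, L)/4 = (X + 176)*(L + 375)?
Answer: 473422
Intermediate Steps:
V(X, L) = 4*(176 + X)*(375 + L) (V(X, L) = 4*((X + 176)*(L + 375)) = 4*((176 + X)*(375 + L)) = 4*(176 + X)*(375 + L))
1675*218 - V(26, -509) = 1675*218 - (264000 + 704*(-509) + 1500*26 + 4*(-509)*26) = 365150 - (264000 - 358336 + 39000 - 52936) = 365150 - 1*(-108272) = 365150 + 108272 = 473422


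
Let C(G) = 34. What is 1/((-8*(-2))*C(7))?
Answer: 1/544 ≈ 0.0018382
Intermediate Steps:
1/((-8*(-2))*C(7)) = 1/(-8*(-2)*34) = 1/(16*34) = 1/544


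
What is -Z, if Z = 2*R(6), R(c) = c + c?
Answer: -24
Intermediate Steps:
R(c) = 2*c
Z = 24 (Z = 2*(2*6) = 2*12 = 24)
-Z = -1*24 = -24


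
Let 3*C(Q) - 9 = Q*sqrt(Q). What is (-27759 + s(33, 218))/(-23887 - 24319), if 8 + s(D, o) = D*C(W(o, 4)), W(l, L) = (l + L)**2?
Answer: -60161930/24103 ≈ -2496.0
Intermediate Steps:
W(l, L) = (L + l)**2
C(Q) = 3 + Q**(3/2)/3 (C(Q) = 3 + (Q*sqrt(Q))/3 = 3 + Q**(3/2)/3)
s(D, o) = -8 + D*(3 + ((4 + o)**2)**(3/2)/3)
(-27759 + s(33, 218))/(-23887 - 24319) = (-27759 + (-8 + (1/3)*33*(9 + ((4 + 218)**2)**(3/2))))/(-23887 - 24319) = (-27759 + (-8 + (1/3)*33*(9 + (222**2)**(3/2))))/(-48206) = (-27759 + (-8 + (1/3)*33*(9 + 49284**(3/2))))*(-1/48206) = (-27759 + (-8 + (1/3)*33*(9 + 10941048)))*(-1/48206) = (-27759 + (-8 + (1/3)*33*10941057))*(-1/48206) = (-27759 + (-8 + 120351627))*(-1/48206) = (-27759 + 120351619)*(-1/48206) = 120323860*(-1/48206) = -60161930/24103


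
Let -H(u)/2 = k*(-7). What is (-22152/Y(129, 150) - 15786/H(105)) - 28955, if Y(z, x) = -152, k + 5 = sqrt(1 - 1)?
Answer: -19008193/665 ≈ -28584.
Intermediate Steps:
k = -5 (k = -5 + sqrt(1 - 1) = -5 + sqrt(0) = -5 + 0 = -5)
H(u) = -70 (H(u) = -(-10)*(-7) = -2*35 = -70)
(-22152/Y(129, 150) - 15786/H(105)) - 28955 = (-22152/(-152) - 15786/(-70)) - 28955 = (-22152*(-1/152) - 15786*(-1/70)) - 28955 = (2769/19 + 7893/35) - 28955 = 246882/665 - 28955 = -19008193/665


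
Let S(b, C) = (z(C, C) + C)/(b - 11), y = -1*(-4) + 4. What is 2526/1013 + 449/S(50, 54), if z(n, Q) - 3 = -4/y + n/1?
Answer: 2771964/17221 ≈ 160.96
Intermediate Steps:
y = 8 (y = 4 + 4 = 8)
z(n, Q) = 5/2 + n (z(n, Q) = 3 + (-4/8 + n/1) = 3 + (-4*⅛ + n*1) = 3 + (-½ + n) = 5/2 + n)
S(b, C) = (5/2 + 2*C)/(-11 + b) (S(b, C) = ((5/2 + C) + C)/(b - 11) = (5/2 + 2*C)/(-11 + b))
2526/1013 + 449/S(50, 54) = 2526/1013 + 449/(((5 + 4*54)/(2*(-11 + 50)))) = 2526*(1/1013) + 449/(((½)*(5 + 216)/39)) = 2526/1013 + 449/(((½)*(1/39)*221)) = 2526/1013 + 449/(17/6) = 2526/1013 + 449*(6/17) = 2526/1013 + 2694/17 = 2771964/17221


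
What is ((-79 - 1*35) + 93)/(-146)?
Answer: 21/146 ≈ 0.14384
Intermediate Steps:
((-79 - 1*35) + 93)/(-146) = -((-79 - 35) + 93)/146 = -(-114 + 93)/146 = -1/146*(-21) = 21/146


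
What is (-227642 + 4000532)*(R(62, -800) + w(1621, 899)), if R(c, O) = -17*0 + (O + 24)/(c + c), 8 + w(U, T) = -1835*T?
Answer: -192945809654730/31 ≈ -6.2241e+12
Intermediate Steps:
w(U, T) = -8 - 1835*T
R(c, O) = (24 + O)/(2*c) (R(c, O) = 0 + (24 + O)/((2*c)) = 0 + (24 + O)*(1/(2*c)) = 0 + (24 + O)/(2*c) = (24 + O)/(2*c))
(-227642 + 4000532)*(R(62, -800) + w(1621, 899)) = (-227642 + 4000532)*((½)*(24 - 800)/62 + (-8 - 1835*899)) = 3772890*((½)*(1/62)*(-776) + (-8 - 1649665)) = 3772890*(-194/31 - 1649673) = 3772890*(-51140057/31) = -192945809654730/31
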